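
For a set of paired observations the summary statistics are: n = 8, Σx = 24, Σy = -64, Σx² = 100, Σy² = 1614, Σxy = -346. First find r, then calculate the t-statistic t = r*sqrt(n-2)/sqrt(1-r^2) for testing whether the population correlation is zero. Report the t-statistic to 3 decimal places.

S_xy = nΣxy − ΣxΣy = 8·(-346) − 24·(-64) = -2768 − (-1536) = -1232
S_xx = nΣx² − (Σx)² = 8·100 − 24² = 800 − 576 = 224
S_yy = nΣy² − (Σy)² = 8·1614 − (-64)² = 12912 − 4096 = 8816
r = S_xy / √(S_xx·S_yy) = -1232 / √(224·8816) = -1232 / √1974784 = -1232 / 1405.2701 = -0.8767
t = r·√(n−2)/√(1−r²) = -0.8767·√6 / √(1−0.768603) = -2.147468 / 0.481037 = -4.464

-4.464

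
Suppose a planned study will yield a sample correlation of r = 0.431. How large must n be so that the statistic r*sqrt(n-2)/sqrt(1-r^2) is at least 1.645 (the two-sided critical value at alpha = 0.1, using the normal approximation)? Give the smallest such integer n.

14

Need r·√(n−2)/√(1−r²) ≥ 1.645
√(n−2) ≥ 1.645·√(1−0.185761) / 0.431 = 1.645·0.902352 / 0.431 = 3.4440
n−2 ≥ 11.8611  ⇒  n ≥ 13.8611
Smallest integer n = 14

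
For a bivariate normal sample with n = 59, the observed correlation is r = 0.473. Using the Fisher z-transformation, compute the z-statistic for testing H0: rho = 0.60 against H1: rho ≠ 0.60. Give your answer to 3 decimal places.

-1.341

Fisher z: atanh(0.473) = 0.513928, atanh(0.60) = 0.693147
z = (z_r − z_0)·√(n−3) = (0.513928 − 0.693147)·√56 = -0.179219 · 7.483315 = -1.341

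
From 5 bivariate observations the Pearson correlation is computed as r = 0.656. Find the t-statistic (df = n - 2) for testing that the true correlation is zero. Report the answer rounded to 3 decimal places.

1.505

1 − r² = 1 − 0.430336 = 0.569664;  √(1−r²) = 0.754761
√(n−2) = √3 = 1.732051
t = r·√(n−2)/√(1−r²) = 0.656 · 1.732051 / 0.754761 = 1.505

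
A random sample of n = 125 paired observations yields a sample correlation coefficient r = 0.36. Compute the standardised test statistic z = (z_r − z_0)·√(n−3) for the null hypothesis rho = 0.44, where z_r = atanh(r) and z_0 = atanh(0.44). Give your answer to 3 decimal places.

-1.053

Fisher z: atanh(0.36) = 0.376886, atanh(0.44) = 0.472231
z = (z_r − z_0)·√(n−3) = (0.376886 − 0.472231)·√122 = -0.095345 · 11.045361 = -1.053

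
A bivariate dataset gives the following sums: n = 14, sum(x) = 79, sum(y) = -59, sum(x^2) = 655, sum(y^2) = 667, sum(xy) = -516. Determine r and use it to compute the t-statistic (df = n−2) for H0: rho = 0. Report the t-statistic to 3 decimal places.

Numerator: nΣxy − (Σx)(Σy) = 14·(-516) − (79)(-59) = -2563
Denominator: √[(nΣx²−(Σx)²)(nΣy²−(Σy)²)]
  nΣx²−(Σx)² = 14·655 − 6241 = 2929;  nΣy²−(Σy)² = 14·667 − 3481 = 5857
  √(2929·5857) = √17155153 = 4141.8780
r = -2563 / 4141.8780 = -0.6188
t = r·√(n−2)/√(1−r²) = -0.6188·√12 / √(1−0.382913) = -2.143586 / 0.785549 = -2.729

-2.729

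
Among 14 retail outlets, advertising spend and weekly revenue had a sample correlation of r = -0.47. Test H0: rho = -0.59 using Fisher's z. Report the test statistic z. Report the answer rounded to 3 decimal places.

z_r = atanh(-0.47) = -0.510070,  z_0 = atanh(-0.59) = -0.677666
SE = 1/√(n−3) = 1/√11 = 0.301511
z = (z_r − z_0)/SE = (-0.510070 − (-0.677666)) / 0.301511 = 0.167596 / 0.301511 = 0.556

0.556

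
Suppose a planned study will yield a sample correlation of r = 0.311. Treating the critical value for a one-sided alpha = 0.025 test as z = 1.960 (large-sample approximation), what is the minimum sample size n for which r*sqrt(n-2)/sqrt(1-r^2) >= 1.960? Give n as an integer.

38

Need r·√(n−2)/√(1−r²) ≥ 1.960
√(n−2) ≥ 1.960·√(1−0.096721) / 0.311 = 1.960·0.950410 / 0.311 = 5.9897
n−2 ≥ 35.8765  ⇒  n ≥ 37.8765
Smallest integer n = 38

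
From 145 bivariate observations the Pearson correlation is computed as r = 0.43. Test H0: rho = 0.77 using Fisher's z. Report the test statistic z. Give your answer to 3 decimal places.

Fisher z: atanh(0.43) = 0.459897, atanh(0.77) = 1.020328
z = (z_r − z_0)·√(n−3) = (0.459897 − 1.020328)·√142 = -0.560431 · 11.916375 = -6.678

-6.678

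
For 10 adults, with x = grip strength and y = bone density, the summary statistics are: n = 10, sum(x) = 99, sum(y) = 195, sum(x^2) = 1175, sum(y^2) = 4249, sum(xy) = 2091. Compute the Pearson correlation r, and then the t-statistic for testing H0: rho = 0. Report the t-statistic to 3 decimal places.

S_xy = nΣxy − ΣxΣy = 10·2091 − 99·195 = 20910 − 19305 = 1605
S_xx = nΣx² − (Σx)² = 10·1175 − 99² = 11750 − 9801 = 1949
S_yy = nΣy² − (Σy)² = 10·4249 − 195² = 42490 − 38025 = 4465
r = S_xy / √(S_xx·S_yy) = 1605 / √(1949·4465) = 1605 / √8702285 = 1605 / 2949.9636 = 0.5441
t = r·√(n−2)/√(1−r²) = 0.5441·√8 / √(1−0.296045) = 1.538947 / 0.839020 = 1.834

1.834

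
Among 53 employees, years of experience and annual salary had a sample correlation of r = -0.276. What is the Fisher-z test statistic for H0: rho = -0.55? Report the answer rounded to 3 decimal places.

Fisher z: atanh(-0.276) = -0.283347, atanh(-0.55) = -0.618381
z = (z_r − z_0)·√(n−3) = (-0.283347 − (-0.618381))·√50 = 0.335034 · 7.071068 = 2.369

2.369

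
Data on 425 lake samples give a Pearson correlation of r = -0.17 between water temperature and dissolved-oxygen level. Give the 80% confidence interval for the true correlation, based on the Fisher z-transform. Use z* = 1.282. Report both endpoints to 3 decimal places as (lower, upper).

(-0.230, -0.109)

z_r = atanh(-0.17) = -0.171667;  SE = 1/√(n−3) = 1/√422 = 0.048679
z-limits: -0.171667 ± 1.282·0.048679 = -0.171667 ± 0.062406 = [-0.234073, -0.109261]
ρ-limits: (tanh -0.234073, tanh -0.109261) = (-0.230, -0.109)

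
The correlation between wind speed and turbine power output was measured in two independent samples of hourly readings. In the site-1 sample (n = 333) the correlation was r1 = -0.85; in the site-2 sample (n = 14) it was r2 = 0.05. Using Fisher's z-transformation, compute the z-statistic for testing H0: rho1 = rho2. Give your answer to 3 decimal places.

-4.262

z1 = atanh(-0.85) = -1.256153,  z2 = atanh(0.05) = 0.050042
SE = √(1/(n1−3) + 1/(n2−3)) = √(1/330 + 1/11) = √(0.0030303 + 0.0909091) = √0.0939394 = 0.306495
z = (z1 − z2)/SE = (-1.256153 − 0.050042) / 0.306495 = -1.306195 / 0.306495 = -4.262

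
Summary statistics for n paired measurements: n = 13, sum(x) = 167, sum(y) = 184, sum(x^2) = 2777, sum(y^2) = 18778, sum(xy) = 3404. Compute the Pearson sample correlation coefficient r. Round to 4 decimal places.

0.3255

S_xy = nΣxy − ΣxΣy = 13·3404 − 167·184 = 44252 − 30728 = 13524
S_xx = nΣx² − (Σx)² = 13·2777 − 167² = 36101 − 27889 = 8212
S_yy = nΣy² − (Σy)² = 13·18778 − 184² = 244114 − 33856 = 210258
r = S_xy / √(S_xx·S_yy) = 13524 / √(8212·210258) = 13524 / √1726638696 = 13524 / 41552.8422 = 0.3255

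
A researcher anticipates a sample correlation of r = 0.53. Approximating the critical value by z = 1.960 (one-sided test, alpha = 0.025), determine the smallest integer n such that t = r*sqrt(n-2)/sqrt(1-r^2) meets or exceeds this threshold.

12

r√(n−2)/√(1−r²) ≥ 1.960  ⇔  n−2 ≥ (1.960)²·(1−r²)/r²
(1−r²)/r² = (1−0.2809)/0.2809 = 2.5600
n ≥ 2 + 3.8416·2.5600 = 2 + 9.8345 = 11.8345
⌈11.8345⌉ = 12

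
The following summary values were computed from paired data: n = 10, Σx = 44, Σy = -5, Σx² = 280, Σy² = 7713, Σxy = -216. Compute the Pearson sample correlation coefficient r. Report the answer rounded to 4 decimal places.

S_xy = nΣxy − ΣxΣy = 10·(-216) − 44·(-5) = -2160 − (-220) = -1940
S_xx = nΣx² − (Σx)² = 10·280 − 44² = 2800 − 1936 = 864
S_yy = nΣy² − (Σy)² = 10·7713 − (-5)² = 77130 − 25 = 77105
r = S_xy / √(S_xx·S_yy) = -1940 / √(864·77105) = -1940 / √66618720 = -1940 / 8162.0292 = -0.2377

-0.2377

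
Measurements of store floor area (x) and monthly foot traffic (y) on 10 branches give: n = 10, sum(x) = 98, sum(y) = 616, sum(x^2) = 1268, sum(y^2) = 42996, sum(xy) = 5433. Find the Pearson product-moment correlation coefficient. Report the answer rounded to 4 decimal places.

-0.4844

Numerator: nΣxy − (Σx)(Σy) = 10·5433 − (98)(616) = -6038
Denominator: √[(nΣx²−(Σx)²)(nΣy²−(Σy)²)]
  nΣx²−(Σx)² = 10·1268 − 9604 = 3076;  nΣy²−(Σy)² = 10·42996 − 379456 = 50504
  √(3076·50504) = √155350304 = 12463.9602
r = -6038 / 12463.9602 = -0.4844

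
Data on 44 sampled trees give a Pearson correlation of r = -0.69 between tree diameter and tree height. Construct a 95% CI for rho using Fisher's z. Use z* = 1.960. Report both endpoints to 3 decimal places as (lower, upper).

z_r = atanh(-0.69) = -0.847956;  SE = 1/√(n−3) = 1/√41 = 0.156174
z-limits: -0.847956 ± 1.960·0.156174 = -0.847956 ± 0.306101 = [-1.154057, -0.541855]
ρ-limits: (tanh -1.154057, tanh -0.541855) = (-0.819, -0.494)

(-0.819, -0.494)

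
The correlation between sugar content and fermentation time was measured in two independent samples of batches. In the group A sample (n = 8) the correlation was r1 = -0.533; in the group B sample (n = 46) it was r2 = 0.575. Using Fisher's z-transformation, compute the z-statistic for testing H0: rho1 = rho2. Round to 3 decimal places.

-2.644

z1 = atanh(-0.533) = -0.594326,  z2 = atanh(0.575) = 0.654961
SE = √(1/(n1−3) + 1/(n2−3)) = √(1/5 + 1/43) = √(0.2000000 + 0.0232558) = √0.2232558 = 0.472500
z = (z1 − z2)/SE = (-0.594326 − 0.654961) / 0.472500 = -1.249287 / 0.472500 = -2.644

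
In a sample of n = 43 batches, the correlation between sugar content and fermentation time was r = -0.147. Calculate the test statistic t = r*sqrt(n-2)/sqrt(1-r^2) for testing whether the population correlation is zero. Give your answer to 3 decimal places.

-0.952

1 − r² = 1 − 0.021609 = 0.978391;  √(1−r²) = 0.989136
√(n−2) = √41 = 6.403124
t = r·√(n−2)/√(1−r²) = -0.147 · 6.403124 / 0.989136 = -0.952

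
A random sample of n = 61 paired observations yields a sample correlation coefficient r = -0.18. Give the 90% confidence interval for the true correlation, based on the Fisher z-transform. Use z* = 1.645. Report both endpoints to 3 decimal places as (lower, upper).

z_r = atanh(-0.18) = -0.181983;  SE = 1/√(n−3) = 1/√58 = 0.131306
z-limits: -0.181983 ± 1.645·0.131306 = -0.181983 ± 0.215998 = [-0.397981, 0.034015]
ρ-limits: (tanh -0.397981, tanh 0.034015) = (-0.378, 0.034)

(-0.378, 0.034)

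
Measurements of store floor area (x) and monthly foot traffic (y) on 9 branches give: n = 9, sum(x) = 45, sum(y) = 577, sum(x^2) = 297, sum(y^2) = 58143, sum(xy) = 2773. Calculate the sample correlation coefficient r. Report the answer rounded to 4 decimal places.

Numerator: nΣxy − (Σx)(Σy) = 9·2773 − (45)(577) = -1008
Denominator: √[(nΣx²−(Σx)²)(nΣy²−(Σy)²)]
  nΣx²−(Σx)² = 9·297 − 2025 = 648;  nΣy²−(Σy)² = 9·58143 − 332929 = 190358
  √(648·190358) = √123351984 = 11106.3938
r = -1008 / 11106.3938 = -0.0908

-0.0908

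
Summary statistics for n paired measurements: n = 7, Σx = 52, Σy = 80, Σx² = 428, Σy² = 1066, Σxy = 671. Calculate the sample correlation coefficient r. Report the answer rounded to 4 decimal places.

0.9643

Numerator: nΣxy − (Σx)(Σy) = 7·671 − (52)(80) = 537
Denominator: √[(nΣx²−(Σx)²)(nΣy²−(Σy)²)]
  nΣx²−(Σx)² = 7·428 − 2704 = 292;  nΣy²−(Σy)² = 7·1066 − 6400 = 1062
  √(292·1062) = √310104 = 556.8698
r = 537 / 556.8698 = 0.9643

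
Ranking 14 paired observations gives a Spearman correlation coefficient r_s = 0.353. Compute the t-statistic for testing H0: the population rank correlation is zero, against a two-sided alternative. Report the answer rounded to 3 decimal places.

t = r_s·√(n−2) / √(1−r_s²) with r_s = 0.353, n = 14
  = 0.353·√12 / √(1 − 0.124609)
  = 0.353·3.464102 / 0.935623
  = 1.222828 / 0.935623 = 1.307

1.307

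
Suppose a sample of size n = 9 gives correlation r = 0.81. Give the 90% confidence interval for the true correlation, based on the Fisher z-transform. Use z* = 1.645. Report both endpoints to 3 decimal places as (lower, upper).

z_r = atanh(0.81) = 1.127029;  SE = 1/√(n−3) = 1/√6 = 0.408248
z-limits: 1.127029 ± 1.645·0.408248 = 1.127029 ± 0.671568 = [0.455461, 1.798597]
ρ-limits: (tanh 0.455461, tanh 1.798597) = (0.426, 0.947)

(0.426, 0.947)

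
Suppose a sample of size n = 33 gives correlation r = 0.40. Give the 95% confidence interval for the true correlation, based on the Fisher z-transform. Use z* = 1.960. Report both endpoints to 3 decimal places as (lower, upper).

(0.066, 0.654)

Fisher z: z_r = atanh(r) = ½·ln((1+0.40)/(1−0.40)) = 0.423649
SE(z) = 1/√(n−3) = 1/√30 = 0.182574
95% ⇒ z* = 1.960; margin = 1.960·0.182574 = 0.357845
CI on z-scale: (0.065804, 0.781494)
Back-transform: tanh(0.065804) = 0.065709, tanh(0.781494) = 0.653563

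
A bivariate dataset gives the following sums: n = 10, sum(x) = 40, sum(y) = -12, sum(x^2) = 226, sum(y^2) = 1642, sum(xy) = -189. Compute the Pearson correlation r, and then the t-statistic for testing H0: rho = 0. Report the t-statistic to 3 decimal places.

-1.348

S_xy = nΣxy − ΣxΣy = 10·(-189) − 40·(-12) = -1890 − (-480) = -1410
S_xx = nΣx² − (Σx)² = 10·226 − 40² = 2260 − 1600 = 660
S_yy = nΣy² − (Σy)² = 10·1642 − (-12)² = 16420 − 144 = 16276
r = S_xy / √(S_xx·S_yy) = -1410 / √(660·16276) = -1410 / √10742160 = -1410 / 3277.5235 = -0.4302
t = r·√(n−2)/√(1−r²) = -0.4302·√8 / √(1−0.185072) = -1.216789 / 0.902734 = -1.348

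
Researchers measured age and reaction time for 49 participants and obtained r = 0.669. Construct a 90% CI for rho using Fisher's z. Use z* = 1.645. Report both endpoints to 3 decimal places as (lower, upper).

Fisher z: z_r = atanh(r) = ½·ln((1+0.669)/(1−0.669)) = 0.808931
SE(z) = 1/√(n−3) = 1/√46 = 0.147442
90% ⇒ z* = 1.645; margin = 1.645·0.147442 = 0.242542
CI on z-scale: (0.566389, 1.051473)
Back-transform: tanh(0.566389) = 0.512702, tanh(1.051473) = 0.782378

(0.513, 0.782)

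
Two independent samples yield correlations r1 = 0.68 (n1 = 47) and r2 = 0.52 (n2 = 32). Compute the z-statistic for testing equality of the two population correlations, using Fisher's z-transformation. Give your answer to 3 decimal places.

z1 = atanh(0.68) = 0.829114,  z2 = atanh(0.52) = 0.576340
SE = √(1/(n1−3) + 1/(n2−3)) = √(1/44 + 1/29) = √(0.0227273 + 0.0344828) = √0.0572101 = 0.239186
z = (z1 − z2)/SE = (0.829114 − 0.576340) / 0.239186 = 0.252774 / 0.239186 = 1.057

1.057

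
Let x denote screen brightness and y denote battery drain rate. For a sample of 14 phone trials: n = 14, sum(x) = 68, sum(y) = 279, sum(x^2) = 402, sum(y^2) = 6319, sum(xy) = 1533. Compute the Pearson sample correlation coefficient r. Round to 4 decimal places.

0.7624

Numerator: nΣxy − (Σx)(Σy) = 14·1533 − (68)(279) = 2490
Denominator: √[(nΣx²−(Σx)²)(nΣy²−(Σy)²)]
  nΣx²−(Σx)² = 14·402 − 4624 = 1004;  nΣy²−(Σy)² = 14·6319 − 77841 = 10625
  √(1004·10625) = √10667500 = 3266.1139
r = 2490 / 3266.1139 = 0.7624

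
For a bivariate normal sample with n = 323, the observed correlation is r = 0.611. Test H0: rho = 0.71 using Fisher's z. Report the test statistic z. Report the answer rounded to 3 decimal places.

z_r = atanh(0.611) = 0.710516,  z_0 = atanh(0.71) = 0.887184
SE = 1/√(n−3) = 1/√320 = 0.055902
z = (z_r − z_0)/SE = (0.710516 − 0.887184) / 0.055902 = -0.176668 / 0.055902 = -3.160

-3.160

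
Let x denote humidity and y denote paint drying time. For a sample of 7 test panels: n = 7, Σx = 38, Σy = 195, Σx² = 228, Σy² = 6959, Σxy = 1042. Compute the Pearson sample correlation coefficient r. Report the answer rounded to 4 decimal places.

-0.0910

S_xy = nΣxy − ΣxΣy = 7·1042 − 38·195 = 7294 − 7410 = -116
S_xx = nΣx² − (Σx)² = 7·228 − 38² = 1596 − 1444 = 152
S_yy = nΣy² − (Σy)² = 7·6959 − 195² = 48713 − 38025 = 10688
r = S_xy / √(S_xx·S_yy) = -116 / √(152·10688) = -116 / √1624576 = -116 / 1274.5886 = -0.0910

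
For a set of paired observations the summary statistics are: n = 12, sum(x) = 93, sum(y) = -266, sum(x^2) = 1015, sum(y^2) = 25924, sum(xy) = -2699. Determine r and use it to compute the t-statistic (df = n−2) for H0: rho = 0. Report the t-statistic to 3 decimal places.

S_xy = nΣxy − ΣxΣy = 12·(-2699) − 93·(-266) = -32388 − (-24738) = -7650
S_xx = nΣx² − (Σx)² = 12·1015 − 93² = 12180 − 8649 = 3531
S_yy = nΣy² − (Σy)² = 12·25924 − (-266)² = 311088 − 70756 = 240332
r = S_xy / √(S_xx·S_yy) = -7650 / √(3531·240332) = -7650 / √848612292 = -7650 / 29130.9508 = -0.2626
t = r·√(n−2)/√(1−r²) = -0.2626·√10 / √(1−0.068959) = -0.830414 / 0.964905 = -0.861

-0.861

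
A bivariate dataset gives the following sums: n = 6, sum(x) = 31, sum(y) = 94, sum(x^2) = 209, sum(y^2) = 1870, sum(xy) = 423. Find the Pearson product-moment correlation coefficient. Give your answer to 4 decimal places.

-0.4499

Numerator: nΣxy − (Σx)(Σy) = 6·423 − (31)(94) = -376
Denominator: √[(nΣx²−(Σx)²)(nΣy²−(Σy)²)]
  nΣx²−(Σx)² = 6·209 − 961 = 293;  nΣy²−(Σy)² = 6·1870 − 8836 = 2384
  √(293·2384) = √698512 = 835.7703
r = -376 / 835.7703 = -0.4499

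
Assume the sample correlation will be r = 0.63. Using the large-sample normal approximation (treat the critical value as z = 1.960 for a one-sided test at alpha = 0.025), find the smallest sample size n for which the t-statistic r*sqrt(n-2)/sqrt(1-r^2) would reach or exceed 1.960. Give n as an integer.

r√(n−2)/√(1−r²) ≥ 1.960  ⇔  n−2 ≥ (1.960)²·(1−r²)/r²
(1−r²)/r² = (1−0.3969)/0.3969 = 1.5195
n ≥ 2 + 3.8416·1.5195 = 2 + 5.8373 = 7.8373
⌈7.8373⌉ = 8

8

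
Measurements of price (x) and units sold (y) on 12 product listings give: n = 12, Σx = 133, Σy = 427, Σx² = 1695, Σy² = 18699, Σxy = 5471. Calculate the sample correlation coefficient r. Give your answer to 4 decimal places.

Numerator: nΣxy − (Σx)(Σy) = 12·5471 − (133)(427) = 8861
Denominator: √[(nΣx²−(Σx)²)(nΣy²−(Σy)²)]
  nΣx²−(Σx)² = 12·1695 − 17689 = 2651;  nΣy²−(Σy)² = 12·18699 − 182329 = 42059
  √(2651·42059) = √111498409 = 10559.2807
r = 8861 / 10559.2807 = 0.8392

0.8392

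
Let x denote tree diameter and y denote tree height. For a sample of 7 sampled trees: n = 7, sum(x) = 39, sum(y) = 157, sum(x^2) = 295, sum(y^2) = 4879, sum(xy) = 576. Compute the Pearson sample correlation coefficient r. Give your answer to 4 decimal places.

Numerator: nΣxy − (Σx)(Σy) = 7·576 − (39)(157) = -2091
Denominator: √[(nΣx²−(Σx)²)(nΣy²−(Σy)²)]
  nΣx²−(Σx)² = 7·295 − 1521 = 544;  nΣy²−(Σy)² = 7·4879 − 24649 = 9504
  √(544·9504) = √5170176 = 2273.8021
r = -2091 / 2273.8021 = -0.9196

-0.9196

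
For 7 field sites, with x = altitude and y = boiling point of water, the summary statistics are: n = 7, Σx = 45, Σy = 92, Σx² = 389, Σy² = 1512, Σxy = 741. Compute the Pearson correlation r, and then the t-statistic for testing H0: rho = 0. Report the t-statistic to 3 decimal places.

3.780

Numerator: nΣxy − (Σx)(Σy) = 7·741 − (45)(92) = 1047
Denominator: √[(nΣx²−(Σx)²)(nΣy²−(Σy)²)]
  nΣx²−(Σx)² = 7·389 − 2025 = 698;  nΣy²−(Σy)² = 7·1512 − 8464 = 2120
  √(698·2120) = √1479760 = 1216.4539
r = 1047 / 1216.4539 = 0.8607
t = r·√(n−2)/√(1−r²) = 0.8607·√5 / √(1−0.740804) = 1.924584 / 0.509113 = 3.780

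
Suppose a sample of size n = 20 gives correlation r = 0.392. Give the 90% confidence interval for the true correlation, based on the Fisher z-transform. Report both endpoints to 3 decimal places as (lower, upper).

z_r = atanh(0.392) = 0.414161;  SE = 1/√(n−3) = 1/√17 = 0.242536
z-limits: 0.414161 ± 1.645·0.242536 = 0.414161 ± 0.398972 = [0.015189, 0.813133]
ρ-limits: (tanh 0.015189, tanh 0.813133) = (0.015, 0.671)

(0.015, 0.671)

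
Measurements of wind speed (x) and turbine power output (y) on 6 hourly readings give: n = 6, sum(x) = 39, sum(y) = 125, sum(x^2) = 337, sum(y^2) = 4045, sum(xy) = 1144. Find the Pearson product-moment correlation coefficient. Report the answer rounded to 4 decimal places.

0.9557

Numerator: nΣxy − (Σx)(Σy) = 6·1144 − (39)(125) = 1989
Denominator: √[(nΣx²−(Σx)²)(nΣy²−(Σy)²)]
  nΣx²−(Σx)² = 6·337 − 1521 = 501;  nΣy²−(Σy)² = 6·4045 − 15625 = 8645
  √(501·8645) = √4331145 = 2081.1403
r = 1989 / 2081.1403 = 0.9557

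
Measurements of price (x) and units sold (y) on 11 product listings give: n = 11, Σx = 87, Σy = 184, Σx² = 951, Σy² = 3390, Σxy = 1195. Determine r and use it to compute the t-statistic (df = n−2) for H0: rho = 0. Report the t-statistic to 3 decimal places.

-6.522

S_xy = nΣxy − ΣxΣy = 11·1195 − 87·184 = 13145 − 16008 = -2863
S_xx = nΣx² − (Σx)² = 11·951 − 87² = 10461 − 7569 = 2892
S_yy = nΣy² − (Σy)² = 11·3390 − 184² = 37290 − 33856 = 3434
r = S_xy / √(S_xx·S_yy) = -2863 / √(2892·3434) = -2863 / √9931128 = -2863 / 3151.3692 = -0.9085
t = r·√(n−2)/√(1−r²) = -0.9085·√9 / √(1−0.825372) = -2.725500 / 0.417885 = -6.522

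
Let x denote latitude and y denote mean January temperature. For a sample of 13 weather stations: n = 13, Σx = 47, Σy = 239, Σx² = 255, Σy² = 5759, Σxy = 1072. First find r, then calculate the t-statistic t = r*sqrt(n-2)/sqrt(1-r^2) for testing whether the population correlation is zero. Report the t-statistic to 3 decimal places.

Numerator: nΣxy − (Σx)(Σy) = 13·1072 − (47)(239) = 2703
Denominator: √[(nΣx²−(Σx)²)(nΣy²−(Σy)²)]
  nΣx²−(Σx)² = 13·255 − 2209 = 1106;  nΣy²−(Σy)² = 13·5759 − 57121 = 17746
  √(1106·17746) = √19627076 = 4430.2456
r = 2703 / 4430.2456 = 0.6101
t = r·√(n−2)/√(1−r²) = 0.6101·√11 / √(1−0.372222) = 2.023473 / 0.792324 = 2.554

2.554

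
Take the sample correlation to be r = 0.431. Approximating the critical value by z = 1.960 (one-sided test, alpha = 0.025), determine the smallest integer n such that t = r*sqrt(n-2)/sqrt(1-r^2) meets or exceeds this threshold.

19

Need r·√(n−2)/√(1−r²) ≥ 1.960
√(n−2) ≥ 1.960·√(1−0.185761) / 0.431 = 1.960·0.902352 / 0.431 = 4.1035
n−2 ≥ 16.8387  ⇒  n ≥ 18.8387
Smallest integer n = 19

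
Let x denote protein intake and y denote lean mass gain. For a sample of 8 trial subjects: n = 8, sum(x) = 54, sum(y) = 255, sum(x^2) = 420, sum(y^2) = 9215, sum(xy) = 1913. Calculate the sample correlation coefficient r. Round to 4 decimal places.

Numerator: nΣxy − (Σx)(Σy) = 8·1913 − (54)(255) = 1534
Denominator: √[(nΣx²−(Σx)²)(nΣy²−(Σy)²)]
  nΣx²−(Σx)² = 8·420 − 2916 = 444;  nΣy²−(Σy)² = 8·9215 − 65025 = 8695
  √(444·8695) = √3860580 = 1964.8359
r = 1534 / 1964.8359 = 0.7807

0.7807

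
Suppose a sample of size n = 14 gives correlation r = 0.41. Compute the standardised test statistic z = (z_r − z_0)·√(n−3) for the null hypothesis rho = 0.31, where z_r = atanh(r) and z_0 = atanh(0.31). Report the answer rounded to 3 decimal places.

0.382

Fisher z: atanh(0.41) = 0.435611, atanh(0.31) = 0.320545
z = (z_r − z_0)·√(n−3) = (0.435611 − 0.320545)·√11 = 0.115066 · 3.316625 = 0.382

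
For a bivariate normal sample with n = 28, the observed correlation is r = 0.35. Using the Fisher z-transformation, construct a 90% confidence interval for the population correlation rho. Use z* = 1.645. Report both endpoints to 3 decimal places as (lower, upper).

(0.036, 0.601)

z_r = atanh(0.35) = 0.365444;  SE = 1/√(n−3) = 1/√25 = 0.200000
z-limits: 0.365444 ± 1.645·0.200000 = 0.365444 ± 0.329000 = [0.036444, 0.694444]
ρ-limits: (tanh 0.036444, tanh 0.694444) = (0.036, 0.601)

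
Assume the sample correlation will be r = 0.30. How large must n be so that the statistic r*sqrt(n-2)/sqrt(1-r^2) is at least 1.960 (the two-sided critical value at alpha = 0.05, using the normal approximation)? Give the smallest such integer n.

Need r·√(n−2)/√(1−r²) ≥ 1.960
√(n−2) ≥ 1.960·√(1−0.0900) / 0.30 = 1.960·0.953939 / 0.30 = 6.2324
n−2 ≥ 38.8428  ⇒  n ≥ 40.8428
Smallest integer n = 41

41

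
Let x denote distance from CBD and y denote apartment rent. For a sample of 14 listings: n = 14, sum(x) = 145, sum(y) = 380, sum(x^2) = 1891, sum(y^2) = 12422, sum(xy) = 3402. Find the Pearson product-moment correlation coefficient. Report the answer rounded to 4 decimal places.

S_xy = nΣxy − ΣxΣy = 14·3402 − 145·380 = 47628 − 55100 = -7472
S_xx = nΣx² − (Σx)² = 14·1891 − 145² = 26474 − 21025 = 5449
S_yy = nΣy² − (Σy)² = 14·12422 − 380² = 173908 − 144400 = 29508
r = S_xy / √(S_xx·S_yy) = -7472 / √(5449·29508) = -7472 / √160789092 = -7472 / 12680.2639 = -0.5893

-0.5893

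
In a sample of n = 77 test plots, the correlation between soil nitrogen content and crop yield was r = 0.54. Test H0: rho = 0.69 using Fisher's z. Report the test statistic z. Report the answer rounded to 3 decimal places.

-2.097

z_r = atanh(0.54) = 0.604156,  z_0 = atanh(0.69) = 0.847956
SE = 1/√(n−3) = 1/√74 = 0.116248
z = (z_r − z_0)/SE = (0.604156 − 0.847956) / 0.116248 = -0.243800 / 0.116248 = -2.097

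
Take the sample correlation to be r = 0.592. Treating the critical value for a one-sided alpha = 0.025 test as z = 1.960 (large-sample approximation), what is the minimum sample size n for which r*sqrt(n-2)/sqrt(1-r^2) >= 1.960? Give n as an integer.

10

Need r·√(n−2)/√(1−r²) ≥ 1.960
√(n−2) ≥ 1.960·√(1−0.350464) / 0.592 = 1.960·0.805938 / 0.592 = 2.6683
n−2 ≥ 7.1198  ⇒  n ≥ 9.1198
Smallest integer n = 10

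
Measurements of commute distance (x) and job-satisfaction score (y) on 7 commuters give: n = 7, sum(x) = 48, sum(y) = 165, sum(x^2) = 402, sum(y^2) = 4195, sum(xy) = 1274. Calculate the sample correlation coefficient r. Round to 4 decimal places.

0.9553

Numerator: nΣxy − (Σx)(Σy) = 7·1274 − (48)(165) = 998
Denominator: √[(nΣx²−(Σx)²)(nΣy²−(Σy)²)]
  nΣx²−(Σx)² = 7·402 − 2304 = 510;  nΣy²−(Σy)² = 7·4195 − 27225 = 2140
  √(510·2140) = √1091400 = 1044.7009
r = 998 / 1044.7009 = 0.9553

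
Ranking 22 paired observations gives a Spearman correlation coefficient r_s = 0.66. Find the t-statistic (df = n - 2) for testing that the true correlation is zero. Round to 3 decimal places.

3.929

1 − r_s² = 1 − 0.4356 = 0.5644;  √(1−r_s²) = 0.751266
√(n−2) = √20 = 4.472136
t = r_s·√(n−2)/√(1−r_s²) = 0.66 · 4.472136 / 0.751266 = 3.929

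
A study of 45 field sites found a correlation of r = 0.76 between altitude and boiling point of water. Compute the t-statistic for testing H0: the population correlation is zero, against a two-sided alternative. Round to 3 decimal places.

1 − r² = 1 − 0.5776 = 0.4224;  √(1−r²) = 0.649923
√(n−2) = √43 = 6.557439
t = r·√(n−2)/√(1−r²) = 0.76 · 6.557439 / 0.649923 = 7.668

7.668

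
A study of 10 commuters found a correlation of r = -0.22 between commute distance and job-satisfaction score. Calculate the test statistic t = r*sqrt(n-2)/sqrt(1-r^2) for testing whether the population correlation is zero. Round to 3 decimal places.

1 − r² = 1 − 0.0484 = 0.9516;  √(1−r²) = 0.975500
√(n−2) = √8 = 2.828427
t = r·√(n−2)/√(1−r²) = -0.22 · 2.828427 / 0.975500 = -0.638

-0.638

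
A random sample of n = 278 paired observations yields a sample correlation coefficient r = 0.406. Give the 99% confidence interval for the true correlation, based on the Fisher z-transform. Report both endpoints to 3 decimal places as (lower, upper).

z_r = atanh(0.406) = 0.430812;  SE = 1/√(n−3) = 1/√275 = 0.060302
z-limits: 0.430812 ± 2.576·0.060302 = 0.430812 ± 0.155338 = [0.275474, 0.586150]
ρ-limits: (tanh 0.275474, tanh 0.586150) = (0.269, 0.527)

(0.269, 0.527)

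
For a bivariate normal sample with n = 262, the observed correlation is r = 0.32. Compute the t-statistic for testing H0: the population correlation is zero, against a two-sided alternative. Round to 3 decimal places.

1 − r² = 1 − 0.1024 = 0.8976;  √(1−r²) = 0.947418
√(n−2) = √260 = 16.124515
t = r·√(n−2)/√(1−r²) = 0.32 · 16.124515 / 0.947418 = 5.446

5.446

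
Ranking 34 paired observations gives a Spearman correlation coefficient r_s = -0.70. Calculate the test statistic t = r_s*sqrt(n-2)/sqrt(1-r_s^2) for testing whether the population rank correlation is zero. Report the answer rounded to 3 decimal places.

1 − r_s² = 1 − 0.4900 = 0.5100;  √(1−r_s²) = 0.714143
√(n−2) = √32 = 5.656854
t = r_s·√(n−2)/√(1−r_s²) = -0.70 · 5.656854 / 0.714143 = -5.545

-5.545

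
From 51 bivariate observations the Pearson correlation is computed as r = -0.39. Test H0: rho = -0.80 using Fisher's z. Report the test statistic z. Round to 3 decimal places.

4.758

Fisher z: atanh(-0.39) = -0.411800, atanh(-0.80) = -1.098612
z = (z_r − z_0)·√(n−3) = (-0.411800 − (-1.098612))·√48 = 0.686812 · 6.928203 = 4.758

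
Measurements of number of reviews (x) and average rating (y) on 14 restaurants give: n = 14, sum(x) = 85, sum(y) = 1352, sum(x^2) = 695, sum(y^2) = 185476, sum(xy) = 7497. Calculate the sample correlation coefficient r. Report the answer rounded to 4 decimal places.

-0.2270

Numerator: nΣxy − (Σx)(Σy) = 14·7497 − (85)(1352) = -9962
Denominator: √[(nΣx²−(Σx)²)(nΣy²−(Σy)²)]
  nΣx²−(Σx)² = 14·695 − 7225 = 2505;  nΣy²−(Σy)² = 14·185476 − 1827904 = 768760
  √(2505·768760) = √1925743800 = 43883.2975
r = -9962 / 43883.2975 = -0.2270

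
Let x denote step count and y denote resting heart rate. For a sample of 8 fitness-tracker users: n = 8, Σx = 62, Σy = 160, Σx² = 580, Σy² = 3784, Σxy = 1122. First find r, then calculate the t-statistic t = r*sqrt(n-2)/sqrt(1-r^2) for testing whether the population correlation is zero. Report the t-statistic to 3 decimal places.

S_xy = nΣxy − ΣxΣy = 8·1122 − 62·160 = 8976 − 9920 = -944
S_xx = nΣx² − (Σx)² = 8·580 − 62² = 4640 − 3844 = 796
S_yy = nΣy² − (Σy)² = 8·3784 − 160² = 30272 − 25600 = 4672
r = S_xy / √(S_xx·S_yy) = -944 / √(796·4672) = -944 / √3718912 = -944 / 1928.4481 = -0.4895
t = r·√(n−2)/√(1−r²) = -0.4895·√6 / √(1−0.239610) = -1.199025 / 0.872003 = -1.375

-1.375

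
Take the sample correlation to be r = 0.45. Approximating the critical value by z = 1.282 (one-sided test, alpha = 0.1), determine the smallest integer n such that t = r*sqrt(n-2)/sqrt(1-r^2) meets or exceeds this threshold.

9

r√(n−2)/√(1−r²) ≥ 1.282  ⇔  n−2 ≥ (1.282)²·(1−r²)/r²
(1−r²)/r² = (1−0.2025)/0.2025 = 3.9383
n ≥ 2 + 1.643524·3.9383 = 2 + 6.4727 = 8.4727
⌈8.4727⌉ = 9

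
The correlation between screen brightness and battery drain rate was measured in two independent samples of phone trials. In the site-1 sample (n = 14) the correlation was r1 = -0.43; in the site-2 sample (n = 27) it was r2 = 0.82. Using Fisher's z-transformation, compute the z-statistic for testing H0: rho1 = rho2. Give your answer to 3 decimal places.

-4.440

z1 = atanh(-0.43) = -0.459897,  z2 = atanh(0.82) = 1.156817
SE = √(1/(n1−3) + 1/(n2−3)) = √(1/11 + 1/24) = √(0.0909091 + 0.0416667) = √0.1325758 = 0.364110
z = (z1 − z2)/SE = (-0.459897 − 1.156817) / 0.364110 = -1.616714 / 0.364110 = -4.440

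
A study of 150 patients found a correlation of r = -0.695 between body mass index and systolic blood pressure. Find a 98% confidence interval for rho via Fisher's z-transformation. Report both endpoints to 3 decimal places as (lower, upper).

(-0.782, -0.582)

z_r = atanh(-0.695) = -0.857563;  SE = 1/√(n−3) = 1/√147 = 0.082479
z-limits: -0.857563 ± 2.326·0.082479 = -0.857563 ± 0.191846 = [-1.049409, -0.665717]
ρ-limits: (tanh -1.049409, tanh -0.665717) = (-0.782, -0.582)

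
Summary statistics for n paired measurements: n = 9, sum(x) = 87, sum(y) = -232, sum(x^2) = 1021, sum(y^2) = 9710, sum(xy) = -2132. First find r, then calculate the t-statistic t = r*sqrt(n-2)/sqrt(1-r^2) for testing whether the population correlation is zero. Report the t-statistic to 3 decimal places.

0.361

Numerator: nΣxy − (Σx)(Σy) = 9·(-2132) − (87)(-232) = 996
Denominator: √[(nΣx²−(Σx)²)(nΣy²−(Σy)²)]
  nΣx²−(Σx)² = 9·1021 − 7569 = 1620;  nΣy²−(Σy)² = 9·9710 − 53824 = 33566
  √(1620·33566) = √54376920 = 7374.0708
r = 996 / 7374.0708 = 0.1351
t = r·√(n−2)/√(1−r²) = 0.1351·√7 / √(1−0.018252) = 0.357441 / 0.990832 = 0.361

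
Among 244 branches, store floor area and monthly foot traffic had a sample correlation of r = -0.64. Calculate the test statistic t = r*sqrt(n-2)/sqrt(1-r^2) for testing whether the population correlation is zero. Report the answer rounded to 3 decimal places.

1 − r² = 1 − 0.4096 = 0.5904;  √(1−r²) = 0.768375
√(n−2) = √242 = 15.556349
t = r·√(n−2)/√(1−r²) = -0.64 · 15.556349 / 0.768375 = -12.957

-12.957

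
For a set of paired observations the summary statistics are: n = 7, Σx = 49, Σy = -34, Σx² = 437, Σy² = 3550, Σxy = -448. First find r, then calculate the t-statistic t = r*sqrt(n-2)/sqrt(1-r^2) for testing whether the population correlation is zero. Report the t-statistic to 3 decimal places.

-0.897

Numerator: nΣxy − (Σx)(Σy) = 7·(-448) − (49)(-34) = -1470
Denominator: √[(nΣx²−(Σx)²)(nΣy²−(Σy)²)]
  nΣx²−(Σx)² = 7·437 − 2401 = 658;  nΣy²−(Σy)² = 7·3550 − 1156 = 23694
  √(658·23694) = √15590652 = 3948.5000
r = -1470 / 3948.5000 = -0.3723
t = r·√(n−2)/√(1−r²) = -0.3723·√5 / √(1−0.138607) = -0.832488 / 0.928113 = -0.897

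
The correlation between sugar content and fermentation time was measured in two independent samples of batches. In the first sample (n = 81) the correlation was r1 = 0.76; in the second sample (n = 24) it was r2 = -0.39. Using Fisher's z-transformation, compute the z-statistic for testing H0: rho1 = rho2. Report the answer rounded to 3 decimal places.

z1 = atanh(0.76) = 0.996215,  z2 = atanh(-0.39) = -0.411800
SE = √(1/(n1−3) + 1/(n2−3)) = √(1/78 + 1/21) = √(0.0128205 + 0.0476190) = √0.0604395 = 0.245844
z = (z1 − z2)/SE = (0.996215 − (-0.411800)) / 0.245844 = 1.408015 / 0.245844 = 5.727

5.727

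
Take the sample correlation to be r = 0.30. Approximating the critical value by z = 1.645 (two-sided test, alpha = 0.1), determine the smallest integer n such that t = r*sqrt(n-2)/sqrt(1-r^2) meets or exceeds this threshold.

30

Need r·√(n−2)/√(1−r²) ≥ 1.645
√(n−2) ≥ 1.645·√(1−0.0900) / 0.30 = 1.645·0.953939 / 0.30 = 5.2308
n−2 ≥ 27.3613  ⇒  n ≥ 29.3613
Smallest integer n = 30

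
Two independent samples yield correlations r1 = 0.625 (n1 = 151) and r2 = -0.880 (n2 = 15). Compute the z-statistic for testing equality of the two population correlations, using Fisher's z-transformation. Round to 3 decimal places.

7.026

Fisher z-transforms: z1 = atanh(0.625) = 0.733169, z2 = atanh(-0.880) = -1.375768; difference d = 2.108937
Var(d) = 1/148 + 1/12 = 0.0067568 + 0.0833333 = 0.0900901
z = d/√Var(d) = 2.108937 / √0.0900901 = 2.108937 / 0.300150 = 7.026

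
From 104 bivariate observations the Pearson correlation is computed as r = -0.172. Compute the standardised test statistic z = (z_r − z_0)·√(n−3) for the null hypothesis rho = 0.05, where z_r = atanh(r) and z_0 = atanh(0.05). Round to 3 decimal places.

Fisher z: atanh(-0.172) = -0.173727, atanh(0.05) = 0.050042
z = (z_r − z_0)·√(n−3) = (-0.173727 − 0.050042)·√101 = -0.223769 · 10.049876 = -2.249

-2.249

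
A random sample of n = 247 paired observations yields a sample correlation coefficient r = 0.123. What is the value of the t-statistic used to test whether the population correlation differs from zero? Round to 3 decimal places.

1.940

1 − r² = 1 − 0.015129 = 0.984871;  √(1−r²) = 0.992407
√(n−2) = √245 = 15.652476
t = r·√(n−2)/√(1−r²) = 0.123 · 15.652476 / 0.992407 = 1.940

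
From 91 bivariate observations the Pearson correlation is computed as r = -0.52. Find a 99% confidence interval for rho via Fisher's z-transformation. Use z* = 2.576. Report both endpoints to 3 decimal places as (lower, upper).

z_r = atanh(-0.52) = -0.576340;  SE = 1/√(n−3) = 1/√88 = 0.106600
z-limits: -0.576340 ± 2.576·0.106600 = -0.576340 ± 0.274602 = [-0.850942, -0.301738]
ρ-limits: (tanh -0.850942, tanh -0.301738) = (-0.692, -0.293)

(-0.692, -0.293)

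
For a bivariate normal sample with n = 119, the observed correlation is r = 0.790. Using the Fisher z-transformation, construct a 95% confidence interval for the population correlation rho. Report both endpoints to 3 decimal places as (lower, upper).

(0.711, 0.849)

Fisher z: z_r = atanh(r) = ½·ln((1+0.790)/(1−0.790)) = 1.071432
SE(z) = 1/√(n−3) = 1/√116 = 0.092848
95% ⇒ z* = 1.960; margin = 1.960·0.092848 = 0.181982
CI on z-scale: (0.889450, 1.253414)
Back-transform: tanh(0.889450) = 0.711122, tanh(1.253414) = 0.849238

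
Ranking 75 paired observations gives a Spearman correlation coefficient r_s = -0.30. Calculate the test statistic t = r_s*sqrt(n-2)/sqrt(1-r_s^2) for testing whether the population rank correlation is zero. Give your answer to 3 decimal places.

t = r_s·√(n−2) / √(1−r_s²) with r_s = -0.30, n = 75
  = -0.30·√73 / √(1 − 0.0900)
  = -0.30·8.544004 / 0.953939
  = -2.563201 / 0.953939 = -2.687

-2.687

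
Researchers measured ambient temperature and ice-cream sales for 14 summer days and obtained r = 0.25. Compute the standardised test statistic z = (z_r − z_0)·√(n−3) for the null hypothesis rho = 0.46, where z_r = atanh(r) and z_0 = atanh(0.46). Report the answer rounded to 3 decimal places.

z_r = atanh(0.25) = 0.255413,  z_0 = atanh(0.46) = 0.497311
SE = 1/√(n−3) = 1/√11 = 0.301511
z = (z_r − z_0)/SE = (0.255413 − 0.497311) / 0.301511 = -0.241898 / 0.301511 = -0.802

-0.802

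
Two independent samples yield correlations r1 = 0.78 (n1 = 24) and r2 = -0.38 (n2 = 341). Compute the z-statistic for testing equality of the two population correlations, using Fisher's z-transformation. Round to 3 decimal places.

z1 = atanh(0.78) = 1.045371,  z2 = atanh(-0.38) = -0.400060
SE = √(1/(n1−3) + 1/(n2−3)) = √(1/21 + 1/338) = √(0.0476190 + 0.0029586) = √0.0505776 = 0.224895
z = (z1 − z2)/SE = (1.045371 − (-0.400060)) / 0.224895 = 1.445431 / 0.224895 = 6.427

6.427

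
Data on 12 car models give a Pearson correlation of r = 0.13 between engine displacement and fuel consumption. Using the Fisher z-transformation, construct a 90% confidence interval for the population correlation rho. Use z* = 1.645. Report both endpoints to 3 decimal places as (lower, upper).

Fisher z: z_r = atanh(r) = ½·ln((1+0.13)/(1−0.13)) = 0.130740
SE(z) = 1/√(n−3) = 1/√9 = 0.333333
90% ⇒ z* = 1.645; margin = 1.645·0.333333 = 0.548333
CI on z-scale: (-0.417593, 0.679073)
Back-transform: tanh(-0.417593) = -0.394901, tanh(0.679073) = 0.590916

(-0.395, 0.591)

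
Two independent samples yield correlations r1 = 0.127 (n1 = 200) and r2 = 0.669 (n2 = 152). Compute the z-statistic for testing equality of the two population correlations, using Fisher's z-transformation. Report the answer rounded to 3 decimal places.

z1 = atanh(0.127) = 0.127689,  z2 = atanh(0.669) = 0.808931
SE = √(1/(n1−3) + 1/(n2−3)) = √(1/197 + 1/149) = √(0.0050761 + 0.0067114) = √0.0117875 = 0.108570
z = (z1 − z2)/SE = (0.127689 − 0.808931) / 0.108570 = -0.681242 / 0.108570 = -6.275

-6.275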